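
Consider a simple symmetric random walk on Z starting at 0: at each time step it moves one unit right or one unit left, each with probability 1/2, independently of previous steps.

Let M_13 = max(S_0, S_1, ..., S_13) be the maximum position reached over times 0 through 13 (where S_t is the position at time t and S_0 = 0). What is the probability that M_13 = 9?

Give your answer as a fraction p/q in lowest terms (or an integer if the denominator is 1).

Answer: 39/4096

Derivation:
Let M_13 = max(S_0,...,S_13). Use the reflection principle: for j ≥ 1, #{paths with M_13 ≥ j} = #{S_13 ≥ j} + #{S_13 ≥ j+1}.
By reflection, #{M_13 ≥ 9} = #{S_13 ≥ 9} + #{S_13 ≥ 10} = 92 + 14 = 106.
#{M_13 ≥ 10} = #{S_13 ≥ 10} + #{S_13 ≥ 11} = 14 + 14 = 28.
#{M_13 = 9} = 106 - 28 = 78.
P(M_13 = 9) = 78/8192 = 39/4096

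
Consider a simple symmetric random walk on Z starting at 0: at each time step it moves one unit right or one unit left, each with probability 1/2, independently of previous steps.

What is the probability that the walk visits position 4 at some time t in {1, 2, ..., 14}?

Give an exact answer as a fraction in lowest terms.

Count via complement. Let g(t,s) = #length-t paths at position s with S_1..S_t all ≠ 4.
g(t,s) = g(t-1,s-1) + g(t-1,s+1) for s ≠ 4; g(t,4) = 0.
t=0: g(0,0)=1
t=1: g(1,-1)=1 g(1,1)=1
t=2: g(2,-2)=1 g(2,0)=2 g(2,2)=1
t=3: g(3,-3)=1 g(3,-1)=3 g(3,1)=3 g(3,3)=1
t=4: g(4,-4)=1 g(4,-2)=4 g(4,0)=6 g(4,2)=4
t=5: g(5,-5)=1 g(5,-3)=5 g(5,-1)=10 g(5,1)=10 g(5,3)=4
t=6: g(6,-6)=1 g(6,-4)=6 g(6,-2)=15 g(6,0)=20 g(6,2)=14
t=7: g(7,-7)=1 g(7,-5)=7 g(7,-3)=21 g(7,-1)=35 g(7,1)=34 g(7,3)=14
t=8: g(8,-8)=1 g(8,-6)=8 g(8,-4)=28 g(8,-2)=56 g(8,0)=69 g(8,2)=48
t=9: g(9,-9)=1 g(9,-7)=9 g(9,-5)=36 g(9,-3)=84 g(9,-1)=125 g(9,1)=117 g(9,3)=48
t=10: g(10,-10)=1 g(10,-8)=10 g(10,-6)=45 g(10,-4)=120 g(10,-2)=209 g(10,0)=242 g(10,2)=165
t=11: g(11,-11)=1 g(11,-9)=11 g(11,-7)=55 g(11,-5)=165 g(11,-3)=329 g(11,-1)=451 g(11,1)=407 g(11,3)=165
t=12: g(12,-12)=1 g(12,-10)=12 g(12,-8)=66 g(12,-6)=220 g(12,-4)=494 g(12,-2)=780 g(12,0)=858 g(12,2)=572
t=13: g(13,-13)=1 g(13,-11)=13 g(13,-9)=78 g(13,-7)=286 g(13,-5)=714 g(13,-3)=1274 g(13,-1)=1638 g(13,1)=1430 g(13,3)=572
t=14: g(14,-14)=1 g(14,-12)=14 g(14,-10)=91 g(14,-8)=364 g(14,-6)=1000 g(14,-4)=1988 g(14,-2)=2912 g(14,0)=3068 g(14,2)=2002
Paths never hitting 4: Σ_s g(14,s) = 11440
Paths hitting 4: 2^14 - 11440 = 4944
P = 4944/16384 = 309/1024

Answer: 309/1024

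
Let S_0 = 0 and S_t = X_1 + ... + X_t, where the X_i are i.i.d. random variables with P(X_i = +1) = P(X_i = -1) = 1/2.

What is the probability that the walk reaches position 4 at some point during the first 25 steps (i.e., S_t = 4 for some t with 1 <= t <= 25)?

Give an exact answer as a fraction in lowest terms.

Count via complement. Let g(t,s) = #length-t paths at position s with S_1..S_t all ≠ 4.
g(t,s) = g(t-1,s-1) + g(t-1,s+1) for s ≠ 4; g(t,4) = 0.
t=0: g(0,0)=1
t=1: g(1,-1)=1 g(1,1)=1
t=2: g(2,-2)=1 g(2,0)=2 g(2,2)=1
t=3: g(3,-3)=1 g(3,-1)=3 g(3,1)=3 g(3,3)=1
t=4: g(4,-4)=1 g(4,-2)=4 g(4,0)=6 g(4,2)=4
t=5: g(5,-5)=1 g(5,-3)=5 g(5,-1)=10 g(5,1)=10 g(5,3)=4
t=6: g(6,-6)=1 g(6,-4)=6 g(6,-2)=15 g(6,0)=20 g(6,2)=14
t=7: g(7,-7)=1 g(7,-5)=7 g(7,-3)=21 g(7,-1)=35 g(7,1)=34 g(7,3)=14
t=8: g(8,-8)=1 g(8,-6)=8 g(8,-4)=28 g(8,-2)=56 g(8,0)=69 g(8,2)=48
t=9: g(9,-9)=1 g(9,-7)=9 g(9,-5)=36 g(9,-3)=84 g(9,-1)=125 g(9,1)=117 g(9,3)=48
t=10: g(10,-10)=1 g(10,-8)=10 g(10,-6)=45 g(10,-4)=120 g(10,-2)=209 g(10,0)=242 g(10,2)=165
t=11: g(11,-11)=1 g(11,-9)=11 g(11,-7)=55 g(11,-5)=165 g(11,-3)=329 g(11,-1)=451 g(11,1)=407 g(11,3)=165
t=12: g(12,-12)=1 g(12,-10)=12 g(12,-8)=66 g(12,-6)=220 g(12,-4)=494 g(12,-2)=780 g(12,0)=858 g(12,2)=572
t=13: g(13,-13)=1 g(13,-11)=13 g(13,-9)=78 g(13,-7)=286 g(13,-5)=714 g(13,-3)=1274 g(13,-1)=1638 g(13,1)=1430 g(13,3)=572
t=14: g(14,-14)=1 g(14,-12)=14 g(14,-10)=91 g(14,-8)=364 g(14,-6)=1000 g(14,-4)=1988 g(14,-2)=2912 g(14,0)=3068 g(14,2)=2002
t=15: g(15,-15)=1 g(15,-13)=15 g(15,-11)=105 g(15,-9)=455 g(15,-7)=1364 g(15,-5)=2988 g(15,-3)=4900 g(15,-1)=5980 g(15,1)=5070 g(15,3)=2002
t=16: g(16,-16)=1 g(16,-14)=16 g(16,-12)=120 g(16,-10)=560 g(16,-8)=1819 g(16,-6)=4352 g(16,-4)=7888 g(16,-2)=10880 g(16,0)=11050 g(16,2)=7072
t=17: g(17,-17)=1 g(17,-15)=17 g(17,-13)=136 g(17,-11)=680 g(17,-9)=2379 g(17,-7)=6171 g(17,-5)=12240 g(17,-3)=18768 g(17,-1)=21930 g(17,1)=18122 g(17,3)=7072
t=18: g(18,-18)=1 g(18,-16)=18 g(18,-14)=153 g(18,-12)=816 g(18,-10)=3059 g(18,-8)=8550 g(18,-6)=18411 g(18,-4)=31008 g(18,-2)=40698 g(18,0)=40052 g(18,2)=25194
t=19: g(19,-19)=1 g(19,-17)=19 g(19,-15)=171 g(19,-13)=969 g(19,-11)=3875 g(19,-9)=11609 g(19,-7)=26961 g(19,-5)=49419 g(19,-3)=71706 g(19,-1)=80750 g(19,1)=65246 g(19,3)=25194
t=20: g(20,-20)=1 g(20,-18)=20 g(20,-16)=190 g(20,-14)=1140 g(20,-12)=4844 g(20,-10)=15484 g(20,-8)=38570 g(20,-6)=76380 g(20,-4)=121125 g(20,-2)=152456 g(20,0)=145996 g(20,2)=90440
t=21: g(21,-21)=1 g(21,-19)=21 g(21,-17)=210 g(21,-15)=1330 g(21,-13)=5984 g(21,-11)=20328 g(21,-9)=54054 g(21,-7)=114950 g(21,-5)=197505 g(21,-3)=273581 g(21,-1)=298452 g(21,1)=236436 g(21,3)=90440
t=22: g(22,-22)=1 g(22,-20)=22 g(22,-18)=231 g(22,-16)=1540 g(22,-14)=7314 g(22,-12)=26312 g(22,-10)=74382 g(22,-8)=169004 g(22,-6)=312455 g(22,-4)=471086 g(22,-2)=572033 g(22,0)=534888 g(22,2)=326876
t=23: g(23,-23)=1 g(23,-21)=23 g(23,-19)=253 g(23,-17)=1771 g(23,-15)=8854 g(23,-13)=33626 g(23,-11)=100694 g(23,-9)=243386 g(23,-7)=481459 g(23,-5)=783541 g(23,-3)=1043119 g(23,-1)=1106921 g(23,1)=861764 g(23,3)=326876
t=24: g(24,-24)=1 g(24,-22)=24 g(24,-20)=276 g(24,-18)=2024 g(24,-16)=10625 g(24,-14)=42480 g(24,-12)=134320 g(24,-10)=344080 g(24,-8)=724845 g(24,-6)=1265000 g(24,-4)=1826660 g(24,-2)=2150040 g(24,0)=1968685 g(24,2)=1188640
t=25: g(25,-25)=1 g(25,-23)=25 g(25,-21)=300 g(25,-19)=2300 g(25,-17)=12649 g(25,-15)=53105 g(25,-13)=176800 g(25,-11)=478400 g(25,-9)=1068925 g(25,-7)=1989845 g(25,-5)=3091660 g(25,-3)=3976700 g(25,-1)=4118725 g(25,1)=3157325 g(25,3)=1188640
Paths never hitting 4: Σ_s g(25,s) = 19315400
Paths hitting 4: 2^25 - 19315400 = 14239032
P = 14239032/33554432 = 1779879/4194304

Answer: 1779879/4194304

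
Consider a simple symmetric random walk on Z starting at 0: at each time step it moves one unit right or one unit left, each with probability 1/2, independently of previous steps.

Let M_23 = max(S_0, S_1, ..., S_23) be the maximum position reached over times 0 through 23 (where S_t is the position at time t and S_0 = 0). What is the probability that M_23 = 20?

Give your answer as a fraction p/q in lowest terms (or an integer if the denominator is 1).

Answer: 23/8388608

Derivation:
Let M_23 = max(S_0,...,S_23). Use the reflection principle: for j ≥ 1, #{paths with M_23 ≥ j} = #{S_23 ≥ j} + #{S_23 ≥ j+1}.
By reflection, #{M_23 ≥ 20} = #{S_23 ≥ 20} + #{S_23 ≥ 21} = 24 + 24 = 48.
#{M_23 ≥ 21} = #{S_23 ≥ 21} + #{S_23 ≥ 22} = 24 + 1 = 25.
#{M_23 = 20} = 48 - 25 = 23.
P(M_23 = 20) = 23/8388608 = 23/8388608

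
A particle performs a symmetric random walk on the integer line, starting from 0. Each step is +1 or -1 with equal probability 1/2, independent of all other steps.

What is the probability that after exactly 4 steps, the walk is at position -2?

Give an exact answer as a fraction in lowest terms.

Answer: 1/4

Derivation:
To reach position -2 after 4 steps: need 1 step of +1 and 3 of -1.
Favorable paths: C(4,1) = 4
Total paths: 2^4 = 16
P = 4/16 = 1/4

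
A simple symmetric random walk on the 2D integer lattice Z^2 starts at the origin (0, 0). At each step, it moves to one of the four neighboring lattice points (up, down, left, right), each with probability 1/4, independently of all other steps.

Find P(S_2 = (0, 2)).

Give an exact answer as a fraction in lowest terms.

Let h be the number of horizontal steps (so 2-h are vertical). To end at (0,2) need (h+0)/2 right-steps and ((2-h)+2)/2 up-steps.
Sum over h with 0 ≤ h ≤ 0, h ≡ 0 (mod 2), 2-h ≡ 0 (mod 2):
h=0: C(2,0)·C(0,0)·C(2,2) = 1·1·1 = 1
Total favorable: 1
Total paths: 4^2 = 16
P = 1/16 = 1/16

Answer: 1/16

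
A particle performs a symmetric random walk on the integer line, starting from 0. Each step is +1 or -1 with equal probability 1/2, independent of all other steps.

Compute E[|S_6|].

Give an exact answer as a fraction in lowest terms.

S_6 takes values m ≡ 0 (mod 2) with |m| ≤ 6; P(S_6=m) = C(6,(6+m)/2)/2^6.
Total paths: 2^6 = 64
Distribution: P(S=-6)=1/64, P(S=-4)=6/64, P(S=-2)=15/64, P(S=0)=20/64, P(S=2)=15/64, P(S=4)=6/64, P(S=6)=1/64
E[|S_6|] = Σ_m |m|·P(S_6=m) = 120/64 = 15/8

Answer: 15/8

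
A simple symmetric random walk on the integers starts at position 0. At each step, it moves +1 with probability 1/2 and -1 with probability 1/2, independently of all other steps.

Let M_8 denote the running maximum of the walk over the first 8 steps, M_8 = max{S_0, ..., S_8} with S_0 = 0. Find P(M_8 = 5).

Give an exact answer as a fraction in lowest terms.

Answer: 1/32

Derivation:
Let M_8 = max(S_0,...,S_8). Use the reflection principle: for j ≥ 1, #{paths with M_8 ≥ j} = #{S_8 ≥ j} + #{S_8 ≥ j+1}.
By reflection, #{M_8 ≥ 5} = #{S_8 ≥ 5} + #{S_8 ≥ 6} = 9 + 9 = 18.
#{M_8 ≥ 6} = #{S_8 ≥ 6} + #{S_8 ≥ 7} = 9 + 1 = 10.
#{M_8 = 5} = 18 - 10 = 8.
P(M_8 = 5) = 8/256 = 1/32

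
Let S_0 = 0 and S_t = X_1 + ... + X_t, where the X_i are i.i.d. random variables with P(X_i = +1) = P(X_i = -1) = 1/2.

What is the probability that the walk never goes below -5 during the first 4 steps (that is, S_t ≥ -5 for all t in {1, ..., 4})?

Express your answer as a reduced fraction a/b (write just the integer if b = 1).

Let f(t,s) = #length-t paths at position s with S_1..S_t all ≥ -5.
f(t,s) = f(t-1,s-1) + f(t-1,s+1) for s ≥ -5; f(t,s) = 0 for s < -5.
t=0: f(0,0)=1
t=1: f(1,-1)=1 f(1,1)=1
t=2: f(2,-2)=1 f(2,0)=2 f(2,2)=1
t=3: f(3,-3)=1 f(3,-1)=3 f(3,1)=3 f(3,3)=1
t=4: f(4,-4)=1 f(4,-2)=4 f(4,0)=6 f(4,2)=4 f(4,4)=1
Σ_s f(4,s) = 16
P = 16/16 = 1

Answer: 1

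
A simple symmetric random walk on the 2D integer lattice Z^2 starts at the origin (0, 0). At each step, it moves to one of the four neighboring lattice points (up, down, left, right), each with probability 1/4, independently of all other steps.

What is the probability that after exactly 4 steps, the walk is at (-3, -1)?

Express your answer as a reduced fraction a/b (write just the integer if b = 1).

Let h be the number of horizontal steps (so 4-h are vertical). To end at (-3,-1) need (h-3)/2 right-steps and ((4-h)-1)/2 up-steps.
Sum over h with 3 ≤ h ≤ 3, h ≡ 1 (mod 2), 4-h ≡ 1 (mod 2):
h=3: C(4,3)·C(3,0)·C(1,0) = 4·1·1 = 4
Total favorable: 4
Total paths: 4^4 = 256
P = 4/256 = 1/64

Answer: 1/64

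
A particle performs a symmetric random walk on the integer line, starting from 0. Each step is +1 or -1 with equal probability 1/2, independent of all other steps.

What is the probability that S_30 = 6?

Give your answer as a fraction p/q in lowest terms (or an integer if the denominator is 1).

Answer: 86493225/1073741824

Derivation:
To reach position 6 after 30 steps: need 18 steps of +1 and 12 of -1.
Favorable paths: C(30,18) = 86493225
Total paths: 2^30 = 1073741824
P = 86493225/1073741824 = 86493225/1073741824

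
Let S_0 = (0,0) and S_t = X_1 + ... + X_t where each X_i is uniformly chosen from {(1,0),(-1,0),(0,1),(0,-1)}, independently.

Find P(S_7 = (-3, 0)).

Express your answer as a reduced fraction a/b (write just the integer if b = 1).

Answer: 441/16384

Derivation:
Let h be the number of horizontal steps (so 7-h are vertical). To end at (-3,0) need (h-3)/2 right-steps and ((7-h)+0)/2 up-steps.
Sum over h with 3 ≤ h ≤ 7, h ≡ 1 (mod 2), 7-h ≡ 0 (mod 2):
h=3: C(7,3)·C(3,0)·C(4,2) = 35·1·6 = 210
h=5: C(7,5)·C(5,1)·C(2,1) = 21·5·2 = 210
h=7: C(7,7)·C(7,2)·C(0,0) = 1·21·1 = 21
Total favorable: 441
Total paths: 4^7 = 16384
P = 441/16384 = 441/16384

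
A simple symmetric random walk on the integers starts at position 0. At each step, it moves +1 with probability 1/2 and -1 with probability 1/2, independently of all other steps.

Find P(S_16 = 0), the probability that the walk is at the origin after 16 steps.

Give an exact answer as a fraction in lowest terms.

To return to 0 after 16 steps: need exactly 8 steps of +1 and 8 of -1.
Favorable paths: C(16,8) = 12870
Total paths: 2^16 = 65536
P = 12870/65536 = 6435/32768

Answer: 6435/32768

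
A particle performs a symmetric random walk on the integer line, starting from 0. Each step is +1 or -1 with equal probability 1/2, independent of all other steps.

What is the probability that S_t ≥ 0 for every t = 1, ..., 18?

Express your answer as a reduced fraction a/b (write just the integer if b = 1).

Let f(t,s) = #length-t paths at position s with S_1..S_t all ≥ 0.
f(t,s) = f(t-1,s-1) + f(t-1,s+1) for s ≥ 0; f(t,s) = 0 for s < 0.
t=0: f(0,0)=1
t=1: f(1,1)=1
t=2: f(2,0)=1 f(2,2)=1
t=3: f(3,1)=2 f(3,3)=1
t=4: f(4,0)=2 f(4,2)=3 f(4,4)=1
t=5: f(5,1)=5 f(5,3)=4 f(5,5)=1
t=6: f(6,0)=5 f(6,2)=9 f(6,4)=5 f(6,6)=1
t=7: f(7,1)=14 f(7,3)=14 f(7,5)=6 f(7,7)=1
t=8: f(8,0)=14 f(8,2)=28 f(8,4)=20 f(8,6)=7 f(8,8)=1
t=9: f(9,1)=42 f(9,3)=48 f(9,5)=27 f(9,7)=8 f(9,9)=1
t=10: f(10,0)=42 f(10,2)=90 f(10,4)=75 f(10,6)=35 f(10,8)=9 f(10,10)=1
t=11: f(11,1)=132 f(11,3)=165 f(11,5)=110 f(11,7)=44 f(11,9)=10 f(11,11)=1
t=12: f(12,0)=132 f(12,2)=297 f(12,4)=275 f(12,6)=154 f(12,8)=54 f(12,10)=11 f(12,12)=1
t=13: f(13,1)=429 f(13,3)=572 f(13,5)=429 f(13,7)=208 f(13,9)=65 f(13,11)=12 f(13,13)=1
t=14: f(14,0)=429 f(14,2)=1001 f(14,4)=1001 f(14,6)=637 f(14,8)=273 f(14,10)=77 f(14,12)=13 f(14,14)=1
t=15: f(15,1)=1430 f(15,3)=2002 f(15,5)=1638 f(15,7)=910 f(15,9)=350 f(15,11)=90 f(15,13)=14 f(15,15)=1
t=16: f(16,0)=1430 f(16,2)=3432 f(16,4)=3640 f(16,6)=2548 f(16,8)=1260 f(16,10)=440 f(16,12)=104 f(16,14)=15 f(16,16)=1
t=17: f(17,1)=4862 f(17,3)=7072 f(17,5)=6188 f(17,7)=3808 f(17,9)=1700 f(17,11)=544 f(17,13)=119 f(17,15)=16 f(17,17)=1
t=18: f(18,0)=4862 f(18,2)=11934 f(18,4)=13260 f(18,6)=9996 f(18,8)=5508 f(18,10)=2244 f(18,12)=663 f(18,14)=135 f(18,16)=17 f(18,18)=1
Σ_s f(18,s) = 48620
P = 48620/262144 = 12155/65536

Answer: 12155/65536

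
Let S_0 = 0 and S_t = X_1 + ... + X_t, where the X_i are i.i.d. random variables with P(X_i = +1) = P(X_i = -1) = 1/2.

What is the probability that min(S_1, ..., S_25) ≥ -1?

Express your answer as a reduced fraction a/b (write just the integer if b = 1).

Answer: 1300075/4194304

Derivation:
Let f(t,s) = #length-t paths at position s with S_1..S_t all ≥ -1.
f(t,s) = f(t-1,s-1) + f(t-1,s+1) for s ≥ -1; f(t,s) = 0 for s < -1.
t=0: f(0,0)=1
t=1: f(1,-1)=1 f(1,1)=1
t=2: f(2,0)=2 f(2,2)=1
t=3: f(3,-1)=2 f(3,1)=3 f(3,3)=1
t=4: f(4,0)=5 f(4,2)=4 f(4,4)=1
t=5: f(5,-1)=5 f(5,1)=9 f(5,3)=5 f(5,5)=1
t=6: f(6,0)=14 f(6,2)=14 f(6,4)=6 f(6,6)=1
t=7: f(7,-1)=14 f(7,1)=28 f(7,3)=20 f(7,5)=7 f(7,7)=1
t=8: f(8,0)=42 f(8,2)=48 f(8,4)=27 f(8,6)=8 f(8,8)=1
t=9: f(9,-1)=42 f(9,1)=90 f(9,3)=75 f(9,5)=35 f(9,7)=9 f(9,9)=1
t=10: f(10,0)=132 f(10,2)=165 f(10,4)=110 f(10,6)=44 f(10,8)=10 f(10,10)=1
t=11: f(11,-1)=132 f(11,1)=297 f(11,3)=275 f(11,5)=154 f(11,7)=54 f(11,9)=11 f(11,11)=1
t=12: f(12,0)=429 f(12,2)=572 f(12,4)=429 f(12,6)=208 f(12,8)=65 f(12,10)=12 f(12,12)=1
t=13: f(13,-1)=429 f(13,1)=1001 f(13,3)=1001 f(13,5)=637 f(13,7)=273 f(13,9)=77 f(13,11)=13 f(13,13)=1
t=14: f(14,0)=1430 f(14,2)=2002 f(14,4)=1638 f(14,6)=910 f(14,8)=350 f(14,10)=90 f(14,12)=14 f(14,14)=1
t=15: f(15,-1)=1430 f(15,1)=3432 f(15,3)=3640 f(15,5)=2548 f(15,7)=1260 f(15,9)=440 f(15,11)=104 f(15,13)=15 f(15,15)=1
t=16: f(16,0)=4862 f(16,2)=7072 f(16,4)=6188 f(16,6)=3808 f(16,8)=1700 f(16,10)=544 f(16,12)=119 f(16,14)=16 f(16,16)=1
t=17: f(17,-1)=4862 f(17,1)=11934 f(17,3)=13260 f(17,5)=9996 f(17,7)=5508 f(17,9)=2244 f(17,11)=663 f(17,13)=135 f(17,15)=17 f(17,17)=1
t=18: f(18,0)=16796 f(18,2)=25194 f(18,4)=23256 f(18,6)=15504 f(18,8)=7752 f(18,10)=2907 f(18,12)=798 f(18,14)=152 f(18,16)=18 f(18,18)=1
t=19: f(19,-1)=16796 f(19,1)=41990 f(19,3)=48450 f(19,5)=38760 f(19,7)=23256 f(19,9)=10659 f(19,11)=3705 f(19,13)=950 f(19,15)=170 f(19,17)=19 f(19,19)=1
t=20: f(20,0)=58786 f(20,2)=90440 f(20,4)=87210 f(20,6)=62016 f(20,8)=33915 f(20,10)=14364 f(20,12)=4655 f(20,14)=1120 f(20,16)=189 f(20,18)=20 f(20,20)=1
t=21: f(21,-1)=58786 f(21,1)=149226 f(21,3)=177650 f(21,5)=149226 f(21,7)=95931 f(21,9)=48279 f(21,11)=19019 f(21,13)=5775 f(21,15)=1309 f(21,17)=209 f(21,19)=21 f(21,21)=1
t=22: f(22,0)=208012 f(22,2)=326876 f(22,4)=326876 f(22,6)=245157 f(22,8)=144210 f(22,10)=67298 f(22,12)=24794 f(22,14)=7084 f(22,16)=1518 f(22,18)=230 f(22,20)=22 f(22,22)=1
t=23: f(23,-1)=208012 f(23,1)=534888 f(23,3)=653752 f(23,5)=572033 f(23,7)=389367 f(23,9)=211508 f(23,11)=92092 f(23,13)=31878 f(23,15)=8602 f(23,17)=1748 f(23,19)=252 f(23,21)=23 f(23,23)=1
t=24: f(24,0)=742900 f(24,2)=1188640 f(24,4)=1225785 f(24,6)=961400 f(24,8)=600875 f(24,10)=303600 f(24,12)=123970 f(24,14)=40480 f(24,16)=10350 f(24,18)=2000 f(24,20)=275 f(24,22)=24 f(24,24)=1
t=25: f(25,-1)=742900 f(25,1)=1931540 f(25,3)=2414425 f(25,5)=2187185 f(25,7)=1562275 f(25,9)=904475 f(25,11)=427570 f(25,13)=164450 f(25,15)=50830 f(25,17)=12350 f(25,19)=2275 f(25,21)=299 f(25,23)=25 f(25,25)=1
Σ_s f(25,s) = 10400600
P = 10400600/33554432 = 1300075/4194304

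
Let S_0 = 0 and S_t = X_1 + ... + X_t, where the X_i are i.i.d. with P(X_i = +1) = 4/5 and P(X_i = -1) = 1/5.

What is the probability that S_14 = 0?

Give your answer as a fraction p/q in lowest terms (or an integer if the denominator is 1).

To be at 0 after 14 steps: need exactly 7 steps of +1 and 7 of -1.
Number of such sequences: C(14,7) = 3432
Each has probability (4/5)^7 · (1/5)^7 = 16384/6103515625
P = 3432 · 16384/6103515625 = 56229888/6103515625

Answer: 56229888/6103515625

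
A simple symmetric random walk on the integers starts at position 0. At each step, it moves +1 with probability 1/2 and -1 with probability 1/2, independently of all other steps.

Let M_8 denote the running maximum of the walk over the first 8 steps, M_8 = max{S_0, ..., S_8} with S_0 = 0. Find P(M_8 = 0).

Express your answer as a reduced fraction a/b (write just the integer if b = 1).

Answer: 35/128

Derivation:
Let M_8 = max(S_0,...,S_8). Use the reflection principle: for j ≥ 1, #{paths with M_8 ≥ j} = #{S_8 ≥ j} + #{S_8 ≥ j+1}.
P(M_8 ≥ 0) = 1 since S_0 = 0, so #{M_8 ≥ 0} = 256.
#{M_8 ≥ 1} = #{S_8 ≥ 1} + #{S_8 ≥ 2} = 93 + 93 = 186.
#{M_8 = 0} = 256 - 186 = 70.
P(M_8 = 0) = 70/256 = 35/128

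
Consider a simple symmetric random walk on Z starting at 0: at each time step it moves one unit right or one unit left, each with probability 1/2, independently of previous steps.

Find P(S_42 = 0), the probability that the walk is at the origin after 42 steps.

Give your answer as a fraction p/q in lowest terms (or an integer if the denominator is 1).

To return to 0 after 42 steps: need exactly 21 steps of +1 and 21 of -1.
Favorable paths: C(42,21) = 538257874440
Total paths: 2^42 = 4398046511104
P = 538257874440/4398046511104 = 67282234305/549755813888

Answer: 67282234305/549755813888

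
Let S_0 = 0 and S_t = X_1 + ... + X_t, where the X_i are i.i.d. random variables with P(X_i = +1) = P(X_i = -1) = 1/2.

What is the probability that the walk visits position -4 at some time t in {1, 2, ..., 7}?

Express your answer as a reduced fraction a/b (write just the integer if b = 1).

Answer: 1/8

Derivation:
Count via complement. Let g(t,s) = #length-t paths at position s with S_1..S_t all ≠ -4.
g(t,s) = g(t-1,s-1) + g(t-1,s+1) for s ≠ -4; g(t,-4) = 0.
t=0: g(0,0)=1
t=1: g(1,-1)=1 g(1,1)=1
t=2: g(2,-2)=1 g(2,0)=2 g(2,2)=1
t=3: g(3,-3)=1 g(3,-1)=3 g(3,1)=3 g(3,3)=1
t=4: g(4,-2)=4 g(4,0)=6 g(4,2)=4 g(4,4)=1
t=5: g(5,-3)=4 g(5,-1)=10 g(5,1)=10 g(5,3)=5 g(5,5)=1
t=6: g(6,-2)=14 g(6,0)=20 g(6,2)=15 g(6,4)=6 g(6,6)=1
t=7: g(7,-3)=14 g(7,-1)=34 g(7,1)=35 g(7,3)=21 g(7,5)=7 g(7,7)=1
Paths never hitting -4: Σ_s g(7,s) = 112
Paths hitting -4: 2^7 - 112 = 16
P = 16/128 = 1/8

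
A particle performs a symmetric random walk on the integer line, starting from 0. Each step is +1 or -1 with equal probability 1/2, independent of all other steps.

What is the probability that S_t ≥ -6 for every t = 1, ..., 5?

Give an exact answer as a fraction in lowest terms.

Let f(t,s) = #length-t paths at position s with S_1..S_t all ≥ -6.
f(t,s) = f(t-1,s-1) + f(t-1,s+1) for s ≥ -6; f(t,s) = 0 for s < -6.
t=0: f(0,0)=1
t=1: f(1,-1)=1 f(1,1)=1
t=2: f(2,-2)=1 f(2,0)=2 f(2,2)=1
t=3: f(3,-3)=1 f(3,-1)=3 f(3,1)=3 f(3,3)=1
t=4: f(4,-4)=1 f(4,-2)=4 f(4,0)=6 f(4,2)=4 f(4,4)=1
t=5: f(5,-5)=1 f(5,-3)=5 f(5,-1)=10 f(5,1)=10 f(5,3)=5 f(5,5)=1
Σ_s f(5,s) = 32
P = 32/32 = 1

Answer: 1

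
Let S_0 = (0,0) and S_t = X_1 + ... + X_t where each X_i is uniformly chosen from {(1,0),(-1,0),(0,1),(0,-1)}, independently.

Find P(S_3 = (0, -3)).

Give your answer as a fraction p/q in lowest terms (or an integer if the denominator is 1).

Answer: 1/64

Derivation:
Let h be the number of horizontal steps (so 3-h are vertical). To end at (0,-3) need (h+0)/2 right-steps and ((3-h)-3)/2 up-steps.
Sum over h with 0 ≤ h ≤ 0, h ≡ 0 (mod 2), 3-h ≡ 1 (mod 2):
h=0: C(3,0)·C(0,0)·C(3,0) = 1·1·1 = 1
Total favorable: 1
Total paths: 4^3 = 64
P = 1/64 = 1/64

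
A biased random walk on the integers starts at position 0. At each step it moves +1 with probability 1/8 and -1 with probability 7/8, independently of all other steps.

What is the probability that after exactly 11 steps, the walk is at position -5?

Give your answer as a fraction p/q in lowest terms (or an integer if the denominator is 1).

Answer: 951192165/8589934592

Derivation:
To reach position -5 after 11 steps: need 3 steps of +1 and 8 steps of -1.
Number of such sequences: C(11,3) = 165
Each has probability (1/8)^3 · (7/8)^8 = 5764801/8589934592
P = 165 · 5764801/8589934592 = 951192165/8589934592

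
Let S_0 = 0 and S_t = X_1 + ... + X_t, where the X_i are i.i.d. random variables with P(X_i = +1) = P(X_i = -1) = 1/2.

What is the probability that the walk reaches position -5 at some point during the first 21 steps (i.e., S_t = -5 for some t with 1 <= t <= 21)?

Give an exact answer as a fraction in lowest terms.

Answer: 300185/1048576

Derivation:
Count via complement. Let g(t,s) = #length-t paths at position s with S_1..S_t all ≠ -5.
g(t,s) = g(t-1,s-1) + g(t-1,s+1) for s ≠ -5; g(t,-5) = 0.
t=0: g(0,0)=1
t=1: g(1,-1)=1 g(1,1)=1
t=2: g(2,-2)=1 g(2,0)=2 g(2,2)=1
t=3: g(3,-3)=1 g(3,-1)=3 g(3,1)=3 g(3,3)=1
t=4: g(4,-4)=1 g(4,-2)=4 g(4,0)=6 g(4,2)=4 g(4,4)=1
t=5: g(5,-3)=5 g(5,-1)=10 g(5,1)=10 g(5,3)=5 g(5,5)=1
t=6: g(6,-4)=5 g(6,-2)=15 g(6,0)=20 g(6,2)=15 g(6,4)=6 g(6,6)=1
t=7: g(7,-3)=20 g(7,-1)=35 g(7,1)=35 g(7,3)=21 g(7,5)=7 g(7,7)=1
t=8: g(8,-4)=20 g(8,-2)=55 g(8,0)=70 g(8,2)=56 g(8,4)=28 g(8,6)=8 g(8,8)=1
t=9: g(9,-3)=75 g(9,-1)=125 g(9,1)=126 g(9,3)=84 g(9,5)=36 g(9,7)=9 g(9,9)=1
t=10: g(10,-4)=75 g(10,-2)=200 g(10,0)=251 g(10,2)=210 g(10,4)=120 g(10,6)=45 g(10,8)=10 g(10,10)=1
t=11: g(11,-3)=275 g(11,-1)=451 g(11,1)=461 g(11,3)=330 g(11,5)=165 g(11,7)=55 g(11,9)=11 g(11,11)=1
t=12: g(12,-4)=275 g(12,-2)=726 g(12,0)=912 g(12,2)=791 g(12,4)=495 g(12,6)=220 g(12,8)=66 g(12,10)=12 g(12,12)=1
t=13: g(13,-3)=1001 g(13,-1)=1638 g(13,1)=1703 g(13,3)=1286 g(13,5)=715 g(13,7)=286 g(13,9)=78 g(13,11)=13 g(13,13)=1
t=14: g(14,-4)=1001 g(14,-2)=2639 g(14,0)=3341 g(14,2)=2989 g(14,4)=2001 g(14,6)=1001 g(14,8)=364 g(14,10)=91 g(14,12)=14 g(14,14)=1
t=15: g(15,-3)=3640 g(15,-1)=5980 g(15,1)=6330 g(15,3)=4990 g(15,5)=3002 g(15,7)=1365 g(15,9)=455 g(15,11)=105 g(15,13)=15 g(15,15)=1
t=16: g(16,-4)=3640 g(16,-2)=9620 g(16,0)=12310 g(16,2)=11320 g(16,4)=7992 g(16,6)=4367 g(16,8)=1820 g(16,10)=560 g(16,12)=120 g(16,14)=16 g(16,16)=1
t=17: g(17,-3)=13260 g(17,-1)=21930 g(17,1)=23630 g(17,3)=19312 g(17,5)=12359 g(17,7)=6187 g(17,9)=2380 g(17,11)=680 g(17,13)=136 g(17,15)=17 g(17,17)=1
t=18: g(18,-4)=13260 g(18,-2)=35190 g(18,0)=45560 g(18,2)=42942 g(18,4)=31671 g(18,6)=18546 g(18,8)=8567 g(18,10)=3060 g(18,12)=816 g(18,14)=153 g(18,16)=18 g(18,18)=1
t=19: g(19,-3)=48450 g(19,-1)=80750 g(19,1)=88502 g(19,3)=74613 g(19,5)=50217 g(19,7)=27113 g(19,9)=11627 g(19,11)=3876 g(19,13)=969 g(19,15)=171 g(19,17)=19 g(19,19)=1
t=20: g(20,-4)=48450 g(20,-2)=129200 g(20,0)=169252 g(20,2)=163115 g(20,4)=124830 g(20,6)=77330 g(20,8)=38740 g(20,10)=15503 g(20,12)=4845 g(20,14)=1140 g(20,16)=190 g(20,18)=20 g(20,20)=1
t=21: g(21,-3)=177650 g(21,-1)=298452 g(21,1)=332367 g(21,3)=287945 g(21,5)=202160 g(21,7)=116070 g(21,9)=54243 g(21,11)=20348 g(21,13)=5985 g(21,15)=1330 g(21,17)=210 g(21,19)=21 g(21,21)=1
Paths never hitting -5: Σ_s g(21,s) = 1496782
Paths hitting -5: 2^21 - 1496782 = 600370
P = 600370/2097152 = 300185/1048576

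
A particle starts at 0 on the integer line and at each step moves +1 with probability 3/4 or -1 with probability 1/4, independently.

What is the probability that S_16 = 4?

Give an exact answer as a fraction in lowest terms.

Answer: 59108049/536870912

Derivation:
To reach position 4 after 16 steps: need 10 steps of +1 and 6 steps of -1.
Number of such sequences: C(16,10) = 8008
Each has probability (3/4)^10 · (1/4)^6 = 59049/4294967296
P = 8008 · 59049/4294967296 = 59108049/536870912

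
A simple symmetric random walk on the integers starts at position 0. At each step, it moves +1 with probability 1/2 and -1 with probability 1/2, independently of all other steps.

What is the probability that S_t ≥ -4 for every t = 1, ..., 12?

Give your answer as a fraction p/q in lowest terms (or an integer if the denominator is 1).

Answer: 1749/2048

Derivation:
Let f(t,s) = #length-t paths at position s with S_1..S_t all ≥ -4.
f(t,s) = f(t-1,s-1) + f(t-1,s+1) for s ≥ -4; f(t,s) = 0 for s < -4.
t=0: f(0,0)=1
t=1: f(1,-1)=1 f(1,1)=1
t=2: f(2,-2)=1 f(2,0)=2 f(2,2)=1
t=3: f(3,-3)=1 f(3,-1)=3 f(3,1)=3 f(3,3)=1
t=4: f(4,-4)=1 f(4,-2)=4 f(4,0)=6 f(4,2)=4 f(4,4)=1
t=5: f(5,-3)=5 f(5,-1)=10 f(5,1)=10 f(5,3)=5 f(5,5)=1
t=6: f(6,-4)=5 f(6,-2)=15 f(6,0)=20 f(6,2)=15 f(6,4)=6 f(6,6)=1
t=7: f(7,-3)=20 f(7,-1)=35 f(7,1)=35 f(7,3)=21 f(7,5)=7 f(7,7)=1
t=8: f(8,-4)=20 f(8,-2)=55 f(8,0)=70 f(8,2)=56 f(8,4)=28 f(8,6)=8 f(8,8)=1
t=9: f(9,-3)=75 f(9,-1)=125 f(9,1)=126 f(9,3)=84 f(9,5)=36 f(9,7)=9 f(9,9)=1
t=10: f(10,-4)=75 f(10,-2)=200 f(10,0)=251 f(10,2)=210 f(10,4)=120 f(10,6)=45 f(10,8)=10 f(10,10)=1
t=11: f(11,-3)=275 f(11,-1)=451 f(11,1)=461 f(11,3)=330 f(11,5)=165 f(11,7)=55 f(11,9)=11 f(11,11)=1
t=12: f(12,-4)=275 f(12,-2)=726 f(12,0)=912 f(12,2)=791 f(12,4)=495 f(12,6)=220 f(12,8)=66 f(12,10)=12 f(12,12)=1
Σ_s f(12,s) = 3498
P = 3498/4096 = 1749/2048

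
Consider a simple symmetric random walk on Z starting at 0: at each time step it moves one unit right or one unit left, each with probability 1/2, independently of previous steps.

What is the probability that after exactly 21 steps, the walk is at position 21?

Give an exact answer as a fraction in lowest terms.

To reach position 21 after 21 steps: need 21 steps of +1 and 0 of -1.
Favorable paths: C(21,21) = 1
Total paths: 2^21 = 2097152
P = 1/2097152 = 1/2097152

Answer: 1/2097152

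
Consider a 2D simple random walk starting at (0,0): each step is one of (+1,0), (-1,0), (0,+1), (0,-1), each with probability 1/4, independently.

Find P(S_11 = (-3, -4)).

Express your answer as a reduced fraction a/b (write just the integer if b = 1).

Let h be the number of horizontal steps (so 11-h are vertical). To end at (-3,-4) need (h-3)/2 right-steps and ((11-h)-4)/2 up-steps.
Sum over h with 3 ≤ h ≤ 7, h ≡ 1 (mod 2), 11-h ≡ 0 (mod 2):
h=3: C(11,3)·C(3,0)·C(8,2) = 165·1·28 = 4620
h=5: C(11,5)·C(5,1)·C(6,1) = 462·5·6 = 13860
h=7: C(11,7)·C(7,2)·C(4,0) = 330·21·1 = 6930
Total favorable: 25410
Total paths: 4^11 = 4194304
P = 25410/4194304 = 12705/2097152

Answer: 12705/2097152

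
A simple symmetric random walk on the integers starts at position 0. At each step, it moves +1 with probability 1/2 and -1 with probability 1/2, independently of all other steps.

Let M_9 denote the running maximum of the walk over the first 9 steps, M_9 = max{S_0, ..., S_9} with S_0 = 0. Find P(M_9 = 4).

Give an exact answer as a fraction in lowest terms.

Let M_9 = max(S_0,...,S_9). Use the reflection principle: for j ≥ 1, #{paths with M_9 ≥ j} = #{S_9 ≥ j} + #{S_9 ≥ j+1}.
By reflection, #{M_9 ≥ 4} = #{S_9 ≥ 4} + #{S_9 ≥ 5} = 46 + 46 = 92.
#{M_9 ≥ 5} = #{S_9 ≥ 5} + #{S_9 ≥ 6} = 46 + 10 = 56.
#{M_9 = 4} = 92 - 56 = 36.
P(M_9 = 4) = 36/512 = 9/128

Answer: 9/128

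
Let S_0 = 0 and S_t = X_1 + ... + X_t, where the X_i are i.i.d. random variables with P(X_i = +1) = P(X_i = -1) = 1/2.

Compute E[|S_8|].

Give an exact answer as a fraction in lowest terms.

Answer: 35/16

Derivation:
S_8 takes values m ≡ 0 (mod 2) with |m| ≤ 8; P(S_8=m) = C(8,(8+m)/2)/2^8.
Total paths: 2^8 = 256
Distribution: P(S=-8)=1/256, P(S=-6)=8/256, P(S=-4)=28/256, P(S=-2)=56/256, P(S=0)=70/256, P(S=2)=56/256, P(S=4)=28/256, P(S=6)=8/256, P(S=8)=1/256
E[|S_8|] = Σ_m |m|·P(S_8=m) = 560/256 = 35/16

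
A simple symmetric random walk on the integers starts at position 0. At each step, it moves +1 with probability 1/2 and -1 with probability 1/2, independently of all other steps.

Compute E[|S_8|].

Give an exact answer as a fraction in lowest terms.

Answer: 35/16

Derivation:
S_8 takes values m ≡ 0 (mod 2) with |m| ≤ 8; P(S_8=m) = C(8,(8+m)/2)/2^8.
Total paths: 2^8 = 256
Distribution: P(S=-8)=1/256, P(S=-6)=8/256, P(S=-4)=28/256, P(S=-2)=56/256, P(S=0)=70/256, P(S=2)=56/256, P(S=4)=28/256, P(S=6)=8/256, P(S=8)=1/256
E[|S_8|] = Σ_m |m|·P(S_8=m) = 560/256 = 35/16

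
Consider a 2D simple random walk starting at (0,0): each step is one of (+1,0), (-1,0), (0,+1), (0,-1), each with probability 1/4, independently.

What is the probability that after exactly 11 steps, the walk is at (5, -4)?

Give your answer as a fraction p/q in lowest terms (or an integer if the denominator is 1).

Let h be the number of horizontal steps (so 11-h are vertical). To end at (5,-4) need (h+5)/2 right-steps and ((11-h)-4)/2 up-steps.
Sum over h with 5 ≤ h ≤ 7, h ≡ 1 (mod 2), 11-h ≡ 0 (mod 2):
h=5: C(11,5)·C(5,5)·C(6,1) = 462·1·6 = 2772
h=7: C(11,7)·C(7,6)·C(4,0) = 330·7·1 = 2310
Total favorable: 5082
Total paths: 4^11 = 4194304
P = 5082/4194304 = 2541/2097152

Answer: 2541/2097152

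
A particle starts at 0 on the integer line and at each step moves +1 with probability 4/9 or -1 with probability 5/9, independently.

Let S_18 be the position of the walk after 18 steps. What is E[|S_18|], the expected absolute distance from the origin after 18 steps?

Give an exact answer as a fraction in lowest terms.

S_18 takes values m ≡ 0 (mod 2) with |m| ≤ 18; P(S_18=m) = C(18,(18+m)/2) · (4/9)^((18+m)/2) · (5/9)^((18-m)/2).
Distribution: P(S=-18)=3814697265625/150094635296999121, P(S=-16)=6103515625000/16677181699666569, P(S=-14)=41503906250000/16677181699666569, P(S=-12)=531250000000000/50031545098999707, P(S=-10)=531250000000000/16677181699666569, P(S=-8)=1190000000000000/16677181699666569, P(S=-6)=6188000000000000/50031545098999707, P(S=-4)=2828800000000000/16677181699666569, P(S=-2)=3111680000000000/16677181699666569, P(S=0)=24893440000000000/150094635296999121, P(S=2)=1991475200000000/16677181699666569, P(S=4)=1158676480000000/16677181699666569, P(S=6)=1622147072000000/50031545098999707, P(S=8)=199648870400000/16677181699666569, P(S=10)=57042534400000/16677181699666569, P(S=12)=36507222016000/50031545098999707, P(S=14)=1825361100800/16677181699666569, P(S=16)=171798691840/16677181699666569, P(S=18)=68719476736/150094635296999121
E[|S_18|] = Σ_m |m|·P(S_18=m) = 61762437264729362/16677181699666569

Answer: 61762437264729362/16677181699666569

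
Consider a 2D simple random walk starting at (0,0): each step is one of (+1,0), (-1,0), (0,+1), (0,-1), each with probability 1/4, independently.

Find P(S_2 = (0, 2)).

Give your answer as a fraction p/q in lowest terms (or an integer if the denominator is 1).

Answer: 1/16

Derivation:
Let h be the number of horizontal steps (so 2-h are vertical). To end at (0,2) need (h+0)/2 right-steps and ((2-h)+2)/2 up-steps.
Sum over h with 0 ≤ h ≤ 0, h ≡ 0 (mod 2), 2-h ≡ 0 (mod 2):
h=0: C(2,0)·C(0,0)·C(2,2) = 1·1·1 = 1
Total favorable: 1
Total paths: 4^2 = 16
P = 1/16 = 1/16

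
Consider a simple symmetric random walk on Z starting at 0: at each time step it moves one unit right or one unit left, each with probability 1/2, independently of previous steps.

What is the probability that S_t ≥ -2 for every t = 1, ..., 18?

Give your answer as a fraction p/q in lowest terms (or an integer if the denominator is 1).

Answer: 17017/32768

Derivation:
Let f(t,s) = #length-t paths at position s with S_1..S_t all ≥ -2.
f(t,s) = f(t-1,s-1) + f(t-1,s+1) for s ≥ -2; f(t,s) = 0 for s < -2.
t=0: f(0,0)=1
t=1: f(1,-1)=1 f(1,1)=1
t=2: f(2,-2)=1 f(2,0)=2 f(2,2)=1
t=3: f(3,-1)=3 f(3,1)=3 f(3,3)=1
t=4: f(4,-2)=3 f(4,0)=6 f(4,2)=4 f(4,4)=1
t=5: f(5,-1)=9 f(5,1)=10 f(5,3)=5 f(5,5)=1
t=6: f(6,-2)=9 f(6,0)=19 f(6,2)=15 f(6,4)=6 f(6,6)=1
t=7: f(7,-1)=28 f(7,1)=34 f(7,3)=21 f(7,5)=7 f(7,7)=1
t=8: f(8,-2)=28 f(8,0)=62 f(8,2)=55 f(8,4)=28 f(8,6)=8 f(8,8)=1
t=9: f(9,-1)=90 f(9,1)=117 f(9,3)=83 f(9,5)=36 f(9,7)=9 f(9,9)=1
t=10: f(10,-2)=90 f(10,0)=207 f(10,2)=200 f(10,4)=119 f(10,6)=45 f(10,8)=10 f(10,10)=1
t=11: f(11,-1)=297 f(11,1)=407 f(11,3)=319 f(11,5)=164 f(11,7)=55 f(11,9)=11 f(11,11)=1
t=12: f(12,-2)=297 f(12,0)=704 f(12,2)=726 f(12,4)=483 f(12,6)=219 f(12,8)=66 f(12,10)=12 f(12,12)=1
t=13: f(13,-1)=1001 f(13,1)=1430 f(13,3)=1209 f(13,5)=702 f(13,7)=285 f(13,9)=78 f(13,11)=13 f(13,13)=1
t=14: f(14,-2)=1001 f(14,0)=2431 f(14,2)=2639 f(14,4)=1911 f(14,6)=987 f(14,8)=363 f(14,10)=91 f(14,12)=14 f(14,14)=1
t=15: f(15,-1)=3432 f(15,1)=5070 f(15,3)=4550 f(15,5)=2898 f(15,7)=1350 f(15,9)=454 f(15,11)=105 f(15,13)=15 f(15,15)=1
t=16: f(16,-2)=3432 f(16,0)=8502 f(16,2)=9620 f(16,4)=7448 f(16,6)=4248 f(16,8)=1804 f(16,10)=559 f(16,12)=120 f(16,14)=16 f(16,16)=1
t=17: f(17,-1)=11934 f(17,1)=18122 f(17,3)=17068 f(17,5)=11696 f(17,7)=6052 f(17,9)=2363 f(17,11)=679 f(17,13)=136 f(17,15)=17 f(17,17)=1
t=18: f(18,-2)=11934 f(18,0)=30056 f(18,2)=35190 f(18,4)=28764 f(18,6)=17748 f(18,8)=8415 f(18,10)=3042 f(18,12)=815 f(18,14)=153 f(18,16)=18 f(18,18)=1
Σ_s f(18,s) = 136136
P = 136136/262144 = 17017/32768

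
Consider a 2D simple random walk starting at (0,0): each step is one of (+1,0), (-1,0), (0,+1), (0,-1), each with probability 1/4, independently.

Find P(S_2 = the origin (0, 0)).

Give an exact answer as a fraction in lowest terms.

Answer: 1/4

Derivation:
Let h be the number of horizontal steps (so 2-h are vertical). To end at (0,0) need (h+0)/2 right-steps and ((2-h)+0)/2 up-steps.
Sum over h with 0 ≤ h ≤ 2, h ≡ 0 (mod 2), 2-h ≡ 0 (mod 2):
h=0: C(2,0)·C(0,0)·C(2,1) = 1·1·2 = 2
h=2: C(2,2)·C(2,1)·C(0,0) = 1·2·1 = 2
Total favorable: 4
Total paths: 4^2 = 16
P = 4/16 = 1/4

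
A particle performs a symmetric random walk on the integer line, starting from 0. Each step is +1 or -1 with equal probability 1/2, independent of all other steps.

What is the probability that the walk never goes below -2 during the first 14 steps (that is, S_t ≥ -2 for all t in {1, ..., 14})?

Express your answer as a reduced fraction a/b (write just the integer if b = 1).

Let f(t,s) = #length-t paths at position s with S_1..S_t all ≥ -2.
f(t,s) = f(t-1,s-1) + f(t-1,s+1) for s ≥ -2; f(t,s) = 0 for s < -2.
t=0: f(0,0)=1
t=1: f(1,-1)=1 f(1,1)=1
t=2: f(2,-2)=1 f(2,0)=2 f(2,2)=1
t=3: f(3,-1)=3 f(3,1)=3 f(3,3)=1
t=4: f(4,-2)=3 f(4,0)=6 f(4,2)=4 f(4,4)=1
t=5: f(5,-1)=9 f(5,1)=10 f(5,3)=5 f(5,5)=1
t=6: f(6,-2)=9 f(6,0)=19 f(6,2)=15 f(6,4)=6 f(6,6)=1
t=7: f(7,-1)=28 f(7,1)=34 f(7,3)=21 f(7,5)=7 f(7,7)=1
t=8: f(8,-2)=28 f(8,0)=62 f(8,2)=55 f(8,4)=28 f(8,6)=8 f(8,8)=1
t=9: f(9,-1)=90 f(9,1)=117 f(9,3)=83 f(9,5)=36 f(9,7)=9 f(9,9)=1
t=10: f(10,-2)=90 f(10,0)=207 f(10,2)=200 f(10,4)=119 f(10,6)=45 f(10,8)=10 f(10,10)=1
t=11: f(11,-1)=297 f(11,1)=407 f(11,3)=319 f(11,5)=164 f(11,7)=55 f(11,9)=11 f(11,11)=1
t=12: f(12,-2)=297 f(12,0)=704 f(12,2)=726 f(12,4)=483 f(12,6)=219 f(12,8)=66 f(12,10)=12 f(12,12)=1
t=13: f(13,-1)=1001 f(13,1)=1430 f(13,3)=1209 f(13,5)=702 f(13,7)=285 f(13,9)=78 f(13,11)=13 f(13,13)=1
t=14: f(14,-2)=1001 f(14,0)=2431 f(14,2)=2639 f(14,4)=1911 f(14,6)=987 f(14,8)=363 f(14,10)=91 f(14,12)=14 f(14,14)=1
Σ_s f(14,s) = 9438
P = 9438/16384 = 4719/8192

Answer: 4719/8192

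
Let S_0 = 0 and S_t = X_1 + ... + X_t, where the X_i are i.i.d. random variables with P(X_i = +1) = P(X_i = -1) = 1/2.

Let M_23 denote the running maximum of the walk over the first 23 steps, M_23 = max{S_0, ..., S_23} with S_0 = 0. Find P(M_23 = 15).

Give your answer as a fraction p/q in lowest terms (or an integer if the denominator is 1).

Let M_23 = max(S_0,...,S_23). Use the reflection principle: for j ≥ 1, #{paths with M_23 ≥ j} = #{S_23 ≥ j} + #{S_23 ≥ j+1}.
By reflection, #{M_23 ≥ 15} = #{S_23 ≥ 15} + #{S_23 ≥ 16} = 10903 + 2048 = 12951.
#{M_23 ≥ 16} = #{S_23 ≥ 16} + #{S_23 ≥ 17} = 2048 + 2048 = 4096.
#{M_23 = 15} = 12951 - 4096 = 8855.
P(M_23 = 15) = 8855/8388608 = 8855/8388608

Answer: 8855/8388608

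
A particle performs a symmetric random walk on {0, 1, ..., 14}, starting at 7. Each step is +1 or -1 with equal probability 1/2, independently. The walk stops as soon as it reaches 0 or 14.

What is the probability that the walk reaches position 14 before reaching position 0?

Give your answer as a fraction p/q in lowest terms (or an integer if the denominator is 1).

Symmetric walk (p = 1/2): the harmonic-function argument gives P(hit 14 before 0 | start at 7) = a/N.
P = 7/14 = 1/2

Answer: 1/2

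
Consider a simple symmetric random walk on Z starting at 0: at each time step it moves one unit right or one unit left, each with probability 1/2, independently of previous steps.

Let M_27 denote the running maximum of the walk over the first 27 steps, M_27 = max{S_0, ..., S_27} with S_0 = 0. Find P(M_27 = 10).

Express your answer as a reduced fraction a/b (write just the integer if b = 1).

Answer: 2220075/134217728

Derivation:
Let M_27 = max(S_0,...,S_27). Use the reflection principle: for j ≥ 1, #{paths with M_27 ≥ j} = #{S_27 ≥ j} + #{S_27 ≥ j+1}.
By reflection, #{M_27 ≥ 10} = #{S_27 ≥ 10} + #{S_27 ≥ 11} = 3505699 + 3505699 = 7011398.
#{M_27 ≥ 11} = #{S_27 ≥ 11} + #{S_27 ≥ 12} = 3505699 + 1285624 = 4791323.
#{M_27 = 10} = 7011398 - 4791323 = 2220075.
P(M_27 = 10) = 2220075/134217728 = 2220075/134217728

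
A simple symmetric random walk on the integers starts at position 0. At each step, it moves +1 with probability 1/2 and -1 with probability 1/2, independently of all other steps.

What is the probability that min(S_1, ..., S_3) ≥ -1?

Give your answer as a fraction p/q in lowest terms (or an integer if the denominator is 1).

Let f(t,s) = #length-t paths at position s with S_1..S_t all ≥ -1.
f(t,s) = f(t-1,s-1) + f(t-1,s+1) for s ≥ -1; f(t,s) = 0 for s < -1.
t=0: f(0,0)=1
t=1: f(1,-1)=1 f(1,1)=1
t=2: f(2,0)=2 f(2,2)=1
t=3: f(3,-1)=2 f(3,1)=3 f(3,3)=1
Σ_s f(3,s) = 6
P = 6/8 = 3/4

Answer: 3/4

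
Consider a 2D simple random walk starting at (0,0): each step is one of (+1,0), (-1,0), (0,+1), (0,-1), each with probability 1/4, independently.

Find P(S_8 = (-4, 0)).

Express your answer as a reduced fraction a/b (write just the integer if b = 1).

Answer: 49/4096

Derivation:
Let h be the number of horizontal steps (so 8-h are vertical). To end at (-4,0) need (h-4)/2 right-steps and ((8-h)+0)/2 up-steps.
Sum over h with 4 ≤ h ≤ 8, h ≡ 0 (mod 2), 8-h ≡ 0 (mod 2):
h=4: C(8,4)·C(4,0)·C(4,2) = 70·1·6 = 420
h=6: C(8,6)·C(6,1)·C(2,1) = 28·6·2 = 336
h=8: C(8,8)·C(8,2)·C(0,0) = 1·28·1 = 28
Total favorable: 784
Total paths: 4^8 = 65536
P = 784/65536 = 49/4096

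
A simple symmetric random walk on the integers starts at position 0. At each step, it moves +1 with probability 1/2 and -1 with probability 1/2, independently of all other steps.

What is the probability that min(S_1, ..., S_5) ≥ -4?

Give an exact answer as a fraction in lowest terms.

Let f(t,s) = #length-t paths at position s with S_1..S_t all ≥ -4.
f(t,s) = f(t-1,s-1) + f(t-1,s+1) for s ≥ -4; f(t,s) = 0 for s < -4.
t=0: f(0,0)=1
t=1: f(1,-1)=1 f(1,1)=1
t=2: f(2,-2)=1 f(2,0)=2 f(2,2)=1
t=3: f(3,-3)=1 f(3,-1)=3 f(3,1)=3 f(3,3)=1
t=4: f(4,-4)=1 f(4,-2)=4 f(4,0)=6 f(4,2)=4 f(4,4)=1
t=5: f(5,-3)=5 f(5,-1)=10 f(5,1)=10 f(5,3)=5 f(5,5)=1
Σ_s f(5,s) = 31
P = 31/32 = 31/32

Answer: 31/32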